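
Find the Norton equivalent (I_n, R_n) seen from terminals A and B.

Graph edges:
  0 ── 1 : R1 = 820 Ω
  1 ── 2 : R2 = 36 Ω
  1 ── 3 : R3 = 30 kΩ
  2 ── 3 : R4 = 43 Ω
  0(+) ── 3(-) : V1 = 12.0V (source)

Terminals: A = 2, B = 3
Find the Thévenin equivalent first; then I_n = V_th/R_th and R_n = R_th.
Step 1 — V_th is the open-circuit voltage V_A - V_B (nothing connected across the terminals).
Nodal analysis, taking node 3 as the 0 V reference.
Source V1 fixes V_0 = 12 V.
KCL at each unknown node (sum of currents leaving = 0; resistances in Ω):
  Node 1: (V_1 - 12)/820 + (V_1 - V_2)/36 + (V_1 - 0)/30000 = 0
  Node 2: (V_2 - V_1)/36 + (V_2 - 0)/43 = 0
Collecting terms (coefficients in siemens):
  0.02903·V_1 - 0.02778·V_2 = 0.01463
  0.05103·V_2 - 0.02778·V_1 = 0
Determinant D = (0.02903)(0.05103) - (-0.02778)(-0.02778) = 0.0007099
V_1 = [(0.01463)(0.05103) - (-0.02778)(0)]/D = 1.052 V
V_2 = [(0.02903)(0) - (0.01463)(-0.02778)]/D = 0.5726 V
V_th = V_2 - V_3 = 0.5726 - 0 = 0.5726 V
Step 2 — R_th: zero the source — replace V1 by a short circuit (node 3 merges into node 0) — and find the resistance seen between A (node 2) and B (node 0).
Reduce the network between node 2 (A) and node 0 (B) by series/parallel combination:
  Rp1 = R1 ‖ R3 (parallel, both between nodes 0 and 1) = 1/(1/820 + 1/30000) = 798.2 Ω
  Rs1 = R2 + Rp1 (series, joined only at node 1) = 36 + 798.2 = 834.2 Ω
  Rp2 = R4 ‖ Rs1 (parallel, both between nodes 0 and 2) = 1/(1/43 + 1/834.2) = 40.89 Ω
R_th = 40.89 Ω
I_n = V_th/R_th = 0.5726/40.89 = 0.014 A, and R_n = R_th = 40.89 Ω

Final answer: I_n = 0.014 A, R_n = 40.89 Ω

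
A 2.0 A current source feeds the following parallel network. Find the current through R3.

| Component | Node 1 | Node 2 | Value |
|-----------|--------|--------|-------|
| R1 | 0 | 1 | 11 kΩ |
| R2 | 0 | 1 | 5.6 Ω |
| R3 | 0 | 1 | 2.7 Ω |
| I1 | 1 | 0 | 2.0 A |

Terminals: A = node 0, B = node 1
All resistors sit directly between nodes 0 and 1, so they are in parallel and share one voltage V; the full source current 2 A splits among them.
1/R_par = 1/11000 + 1/5.6 + 1/2.7 = 0.549 S  =>  R_par = 1.821 Ω
V = I × R_par = 2 × 1.821 = 3.643 V
I_R3 = V/R3 = 3.643/2.7 = 1.349 A

Final answer: 1.349 A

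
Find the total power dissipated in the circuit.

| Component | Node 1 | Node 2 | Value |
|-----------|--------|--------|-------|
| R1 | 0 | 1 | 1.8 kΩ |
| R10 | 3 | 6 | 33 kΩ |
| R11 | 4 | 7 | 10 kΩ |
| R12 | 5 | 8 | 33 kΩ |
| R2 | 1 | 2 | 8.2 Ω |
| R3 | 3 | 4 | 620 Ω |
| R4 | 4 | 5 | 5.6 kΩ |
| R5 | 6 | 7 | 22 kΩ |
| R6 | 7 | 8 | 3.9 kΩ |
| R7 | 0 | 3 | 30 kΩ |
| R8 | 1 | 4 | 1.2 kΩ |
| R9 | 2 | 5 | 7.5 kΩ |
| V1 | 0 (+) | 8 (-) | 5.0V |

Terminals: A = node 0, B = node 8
Nodal analysis, taking node 8 as the 0 V reference.
Source V1 fixes V_0 = 5 V.
KCL at each unknown node (sum of currents leaving = 0; resistances in Ω):
  Node 1: (V_1 - 5)/1800 + (V_1 - V_2)/8.2 + (V_1 - V_4)/1200 = 0
  Node 2: (V_2 - V_1)/8.2 + (V_2 - V_5)/7500 = 0
  Node 3: (V_3 - V_4)/620 + (V_3 - 5)/30000 + (V_3 - V_6)/33000 = 0
  Node 4: (V_4 - V_3)/620 + (V_4 - V_5)/5600 + (V_4 - V_1)/1200 + (V_4 - V_7)/10000 = 0
  Node 5: (V_5 - V_4)/5600 + (V_5 - V_2)/7500 + (V_5 - 0)/33000 = 0
  Node 6: (V_6 - V_7)/22000 + (V_6 - V_3)/33000 = 0
  Node 7: (V_7 - V_6)/22000 + (V_7 - 0)/3900 + (V_7 - V_4)/10000 = 0
Collecting terms (coefficients in siemens):
  0.1233·V_1 - 0.122·V_2 - 0.0008333·V_4 = 0.002778
  0.1221·V_2 - 0.122·V_1 - 0.0001333·V_5 = 0
  0.001677·V_3 - 0.001613·V_4 - 0.0000303·V_6 = 0.0001667
  0.002725·V_4 - 0.0008333·V_1 - 0.001613·V_3 - 0.0001786·V_5 - 0.0001·V_7 = 0
  0.0003422·V_5 - 0.0001333·V_2 - 0.0001786·V_4 = 0
  0.00007576·V_6 - 0.0000303·V_3 - 0.00004545·V_7 = 0
  0.0004019·V_7 - 0.0001·V_4 - 0.00004545·V_6 = 0
Solving these 7 simultaneous equations (Gaussian elimination) gives:
  V_1 = 4.293 V, V_2 = 4.293 V, V_3 = 3.907 V, V_4 = 3.914 V
  V_5 = 3.715 V, V_6 = 2.303 V, V_7 = 1.235 V
Power in each resistor, P = (ΔV)²/R:
  P_R1 = (5 - 4.293)²/1800 = 0.0002776 W
  P_R2 = (4.293 - 4.293)²/8.2 = 0.00000004861 W
  P_R3 = (3.907 - 3.914)²/620 = 0.00000009145 W
  P_R4 = (3.914 - 3.715)²/5600 = 0.00000709 W
  P_R5 = (2.303 - 1.235)²/22000 = 0.00005193 W
  P_R6 = (1.235 - 0)²/3900 = 0.0003908 W
  P_R7 = (5 - 3.907)²/30000 = 0.00003984 W
  P_R8 = (4.293 - 3.914)²/1200 = 0.0001196 W
  P_R9 = (4.293 - 3.715)²/7500 = 0.00004446 W
  P_R10 = (3.907 - 2.303)²/33000 = 0.0000779 W
  P_R11 = (3.914 - 1.235)²/10000 = 0.0007181 W
  P_R12 = (3.715 - 0)²/33000 = 0.0004182 W
P_total = P_R1 + P_R2 + P_R3 + P_R4 + P_R5 + P_R6 + P_R7 + P_R8 + P_R9 + P_R10 + P_R11 + P_R12 = 0.002146 W

Final answer: 0.002146 W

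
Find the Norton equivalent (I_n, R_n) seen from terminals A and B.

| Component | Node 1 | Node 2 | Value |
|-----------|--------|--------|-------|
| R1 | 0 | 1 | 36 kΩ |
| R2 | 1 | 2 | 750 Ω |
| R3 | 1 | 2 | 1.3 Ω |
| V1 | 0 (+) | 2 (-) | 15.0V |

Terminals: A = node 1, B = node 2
Find the Thévenin equivalent first; then I_n = V_th/R_th and R_n = R_th.
Step 1 — V_th is the open-circuit voltage V_A - V_B (nothing connected across the terminals).
Nodal analysis, taking node 2 as the 0 V reference.
Source V1 fixes V_0 = 15 V.
KCL at each unknown node (sum of currents leaving = 0; resistances in Ω):
  Node 1: (V_1 - 15)/36000 + (V_1 - 0)/750 + (V_1 - 0)/1.3 = 0
Collecting terms: 0.7706 × V_1 = 0.0004167  =>  V_1 = 0.0005407 V
V_th = V_1 - V_2 = 0.0005407 - 0 = 0.0005407 V
Step 2 — R_th: zero the source — replace V1 by a short circuit (node 2 merges into node 0) — and find the resistance seen between A (node 1) and B (node 0).
Reduce the network between node 1 (A) and node 0 (B) by series/parallel combination:
  Rp1 = R1 ‖ R2 ‖ R3 (parallel, all between nodes 0 and 1) = 1/(1/36000 + 1/750 + 1/1.3) = 1.298 Ω
R_th = 1.298 Ω
I_n = V_th/R_th = 0.0005407/1.298 = 0.0004167 A, and R_n = R_th = 1.298 Ω

Final answer: I_n = 0.0004167 A, R_n = 1.298 Ω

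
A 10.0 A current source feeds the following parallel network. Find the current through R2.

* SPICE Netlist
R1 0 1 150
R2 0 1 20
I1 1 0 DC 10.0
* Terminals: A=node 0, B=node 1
All resistors sit directly between nodes 0 and 1, so they are in parallel and share one voltage V; the full source current 10 A splits among them.
1/R_par = 1/150 + 1/20 = 0.05667 S  =>  R_par = 17.65 Ω
V = I × R_par = 10 × 17.65 = 176.5 V
I_R2 = V/R2 = 176.5/20 = 8.824 A

Final answer: 8.824 A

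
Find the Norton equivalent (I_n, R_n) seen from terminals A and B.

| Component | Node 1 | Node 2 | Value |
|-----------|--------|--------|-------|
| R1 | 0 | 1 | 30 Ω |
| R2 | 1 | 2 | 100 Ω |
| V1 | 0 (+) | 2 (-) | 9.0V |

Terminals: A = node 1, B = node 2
Find the Thévenin equivalent first; then I_n = V_th/R_th and R_n = R_th.
Step 1 — V_th is the open-circuit voltage V_A - V_B (nothing connected across the terminals).
Nodal analysis, taking node 2 as the 0 V reference.
Source V1 fixes V_0 = 9 V.
KCL at each unknown node (sum of currents leaving = 0; resistances in Ω):
  Node 1: (V_1 - 9)/30 + (V_1 - 0)/100 = 0
Collecting terms: 0.04333 × V_1 = 0.3  =>  V_1 = 6.923 V
V_th = V_1 - V_2 = 6.923 - 0 = 6.923 V
Step 2 — R_th: zero the source — replace V1 by a short circuit (node 2 merges into node 0) — and find the resistance seen between A (node 1) and B (node 0).
Reduce the network between node 1 (A) and node 0 (B) by series/parallel combination:
  Rp1 = R1 ‖ R2 (parallel, both between nodes 0 and 1) = 1/(1/30 + 1/100) = 23.08 Ω
R_th = 23.08 Ω
I_n = V_th/R_th = 6.923/23.08 = 0.3 A, and R_n = R_th = 23.08 Ω

Final answer: I_n = 0.3 A, R_n = 23.08 Ω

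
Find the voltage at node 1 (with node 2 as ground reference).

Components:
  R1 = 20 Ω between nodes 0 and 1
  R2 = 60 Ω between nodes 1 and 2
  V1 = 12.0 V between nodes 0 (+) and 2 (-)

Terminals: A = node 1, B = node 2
Nodal analysis, taking node 2 as the 0 V reference.
Source V1 fixes V_0 = 12 V.
KCL at each unknown node (sum of currents leaving = 0; resistances in Ω):
  Node 1: (V_1 - 12)/20 + (V_1 - 0)/60 = 0
Collecting terms: 0.06667 × V_1 = 0.6  =>  V_1 = 9 V
The requested potential is V_1 = 9 V.

Final answer: V_1 = 9 V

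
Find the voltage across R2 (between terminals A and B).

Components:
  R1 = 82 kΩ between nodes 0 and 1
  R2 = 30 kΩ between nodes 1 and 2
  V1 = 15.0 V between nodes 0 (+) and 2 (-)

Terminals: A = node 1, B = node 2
R1 and R2 are in series across V1 (node 0 → node 1 → node 2), and the output A–B is taken across R2, so this is a voltage divider.
Series current: I = V1/(R1 + R2) = 15/(82000 + 30000) = 15/112000 = 0.0001339 A
V_R2 = I × R2 = V1 × R2/(R1 + R2) = 15 × 30000/112000 = 4.018 V

Final answer: 4.018 V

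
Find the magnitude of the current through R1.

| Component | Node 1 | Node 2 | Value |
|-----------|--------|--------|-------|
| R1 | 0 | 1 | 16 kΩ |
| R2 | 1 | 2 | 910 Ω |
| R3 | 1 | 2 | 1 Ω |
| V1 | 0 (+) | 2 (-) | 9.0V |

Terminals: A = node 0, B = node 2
Nodal analysis, taking node 2 as the 0 V reference.
Source V1 fixes V_0 = 9 V.
KCL at each unknown node (sum of currents leaving = 0; resistances in Ω):
  Node 1: (V_1 - 9)/16000 + (V_1 - 0)/910 + (V_1 - 0)/1 = 0
Collecting terms: 1.001 × V_1 = 0.0005625  =>  V_1 = 0.0005618 V
I_R1 = (V_0 - V_1)/R1 = (9 - 0.0005618)/16000 = 0.0005625 A
|I_R1| = 0.0005625 A

Final answer: |I_R1| = 0.0005625 A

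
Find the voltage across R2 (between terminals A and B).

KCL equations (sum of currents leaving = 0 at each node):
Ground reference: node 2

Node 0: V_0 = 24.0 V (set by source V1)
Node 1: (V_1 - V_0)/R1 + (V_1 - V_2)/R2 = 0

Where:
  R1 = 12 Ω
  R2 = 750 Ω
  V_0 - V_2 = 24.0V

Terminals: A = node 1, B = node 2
R1 and R2 are in series across V1 (node 0 → node 1 → node 2), and the output A–B is taken across R2, so this is a voltage divider.
Series current: I = V1/(R1 + R2) = 24/(12 + 750) = 24/762 = 0.0315 A
V_R2 = I × R2 = V1 × R2/(R1 + R2) = 24 × 750/762 = 23.62 V

Final answer: 23.62 V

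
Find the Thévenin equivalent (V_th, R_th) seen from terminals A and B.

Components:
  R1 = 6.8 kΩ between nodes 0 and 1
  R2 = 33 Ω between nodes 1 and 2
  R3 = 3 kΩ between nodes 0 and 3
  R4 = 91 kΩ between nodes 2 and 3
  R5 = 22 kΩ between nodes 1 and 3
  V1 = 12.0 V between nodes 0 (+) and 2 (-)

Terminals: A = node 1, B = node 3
Step 1 — V_th is the open-circuit voltage V_A - V_B (nothing connected across the terminals).
Nodal analysis, taking node 2 as the 0 V reference.
Source V1 fixes V_0 = 12 V.
KCL at each unknown node (sum of currents leaving = 0; resistances in Ω):
  Node 1: (V_1 - 12)/6800 + (V_1 - 0)/33 + (V_1 - V_3)/22000 = 0
  Node 3: (V_3 - 12)/3000 + (V_3 - 0)/91000 + (V_3 - V_1)/22000 = 0
Collecting terms (coefficients in siemens):
  0.0305·V_1 - 0.00004545·V_3 = 0.001765
  0.0003898·V_3 - 0.00004545·V_1 = 0.004
Determinant D = (0.0305)(0.0003898) - (-0.00004545)(-0.00004545) = 0.00001188
V_1 = [(0.001765)(0.0003898) - (-0.00004545)(0.004)]/D = 0.07318 V
V_3 = [(0.0305)(0.004) - (0.001765)(-0.00004545)]/D = 10.27 V
V_th = V_1 - V_3 = 0.07318 - 10.27 = -10.2 V
Step 2 — R_th: zero the source — replace V1 by a short circuit (node 2 merges into node 0) — and find the resistance seen between A (node 1) and B (node 3).
Reduce the network between node 1 (A) and node 3 (B) by series/parallel combination:
  Rp1 = R1 ‖ R2 (parallel, both between nodes 0 and 1) = 1/(1/6800 + 1/33) = 32.84 Ω
  Rp2 = R3 ‖ R4 (parallel, both between nodes 0 and 3) = 1/(1/3000 + 1/91000) = 2904 Ω
  Rs1 = Rp1 + Rp2 (series, joined only at node 0) = 32.84 + 2904 = 2937 Ω
  Rp3 = R5 ‖ Rs1 (parallel, both between nodes 1 and 3) = 1/(1/22000 + 1/2937) = 2591 Ω
R_th = 2.591 kΩ

Final answer: V_th = -10.2 V, R_th = 2.591 kΩ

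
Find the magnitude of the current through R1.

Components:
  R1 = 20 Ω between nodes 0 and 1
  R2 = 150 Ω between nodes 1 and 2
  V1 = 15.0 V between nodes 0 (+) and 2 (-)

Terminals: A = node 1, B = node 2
Nodal analysis, taking node 2 as the 0 V reference.
Source V1 fixes V_0 = 15 V.
KCL at each unknown node (sum of currents leaving = 0; resistances in Ω):
  Node 1: (V_1 - 15)/20 + (V_1 - 0)/150 = 0
Collecting terms: 0.05667 × V_1 = 0.75  =>  V_1 = 13.24 V
I_R1 = (V_0 - V_1)/R1 = (15 - 13.24)/20 = 0.08824 A
|I_R1| = 0.08824 A

Final answer: |I_R1| = 0.08824 A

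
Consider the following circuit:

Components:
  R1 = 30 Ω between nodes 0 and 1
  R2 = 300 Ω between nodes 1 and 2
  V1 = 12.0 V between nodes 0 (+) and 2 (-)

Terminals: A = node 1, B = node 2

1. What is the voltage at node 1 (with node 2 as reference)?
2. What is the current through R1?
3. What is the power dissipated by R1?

Nodal analysis, taking node 2 as the 0 V reference.
Source V1 fixes V_0 = 12 V.
KCL at each unknown node (sum of currents leaving = 0; resistances in Ω):
  Node 1: (V_1 - 12)/30 + (V_1 - 0)/300 = 0
Collecting terms: 0.03667 × V_1 = 0.4  =>  V_1 = 10.91 V
Part 1:
  Read off the nodal solution: V_1 = 10.91 V
Part 2:
  I_R1 = (V_0 - V_1)/R1 = (12 - 10.91)/30 = 0.03636 A
  Magnitude: I_R1 = 0.03636 A
Part 3:
  I_R1 = (V_0 - V_1)/R1 = (12 - 10.91)/30 = 0.03636 A
  P_R1 = I_R1² × R1 = (0.03636)² × 30 = 0.03967 W

Final answers:
1. V_1 = 10.91 V
2. I_R1 = 0.03636 A
3. P_R1 = 0.03967 W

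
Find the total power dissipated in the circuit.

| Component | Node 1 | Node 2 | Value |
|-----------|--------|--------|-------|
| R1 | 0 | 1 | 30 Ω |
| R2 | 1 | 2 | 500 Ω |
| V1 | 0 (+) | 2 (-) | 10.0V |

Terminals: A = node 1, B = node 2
Nodal analysis, taking node 2 as the 0 V reference.
Source V1 fixes V_0 = 10 V.
KCL at each unknown node (sum of currents leaving = 0; resistances in Ω):
  Node 1: (V_1 - 10)/30 + (V_1 - 0)/500 = 0
Collecting terms: 0.03533 × V_1 = 0.3333  =>  V_1 = 9.434 V
Power in each resistor, P = (ΔV)²/R:
  P_R1 = (10 - 9.434)²/30 = 0.01068 W
  P_R2 = (9.434 - 0)²/500 = 0.178 W
P_total = P_R1 + P_R2 = 0.1887 W

Final answer: 0.1887 W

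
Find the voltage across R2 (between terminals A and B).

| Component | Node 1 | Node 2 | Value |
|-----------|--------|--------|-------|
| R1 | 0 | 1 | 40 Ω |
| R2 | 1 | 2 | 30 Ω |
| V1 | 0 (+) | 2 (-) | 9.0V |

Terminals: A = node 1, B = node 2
R1 and R2 are in series across V1 (node 0 → node 1 → node 2), and the output A–B is taken across R2, so this is a voltage divider.
Series current: I = V1/(R1 + R2) = 9/(40 + 30) = 9/70 = 0.1286 A
V_R2 = I × R2 = V1 × R2/(R1 + R2) = 9 × 30/70 = 3.857 V

Final answer: 3.857 V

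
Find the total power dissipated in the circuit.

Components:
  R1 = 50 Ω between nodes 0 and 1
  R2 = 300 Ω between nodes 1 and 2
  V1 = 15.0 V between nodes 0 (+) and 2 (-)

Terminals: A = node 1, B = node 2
Nodal analysis, taking node 2 as the 0 V reference.
Source V1 fixes V_0 = 15 V.
KCL at each unknown node (sum of currents leaving = 0; resistances in Ω):
  Node 1: (V_1 - 15)/50 + (V_1 - 0)/300 = 0
Collecting terms: 0.02333 × V_1 = 0.3  =>  V_1 = 12.86 V
Power in each resistor, P = (ΔV)²/R:
  P_R1 = (15 - 12.86)²/50 = 0.09184 W
  P_R2 = (12.86 - 0)²/300 = 0.551 W
P_total = P_R1 + P_R2 = 0.6429 W

Final answer: 0.6429 W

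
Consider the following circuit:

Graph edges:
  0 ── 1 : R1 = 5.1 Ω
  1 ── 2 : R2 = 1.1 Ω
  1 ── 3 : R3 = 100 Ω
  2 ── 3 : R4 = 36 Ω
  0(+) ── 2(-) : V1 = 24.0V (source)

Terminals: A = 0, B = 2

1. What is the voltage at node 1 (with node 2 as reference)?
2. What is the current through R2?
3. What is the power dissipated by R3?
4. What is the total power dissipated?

Nodal analysis, taking node 2 as the 0 V reference.
Source V1 fixes V_0 = 24 V.
KCL at each unknown node (sum of currents leaving = 0; resistances in Ω):
  Node 1: (V_1 - 24)/5.1 + (V_1 - 0)/1.1 + (V_1 - V_3)/100 = 0
  Node 3: (V_3 - V_1)/100 + (V_3 - 0)/36 = 0
Collecting terms (coefficients in siemens):
  1.115·V_1 - 0.01·V_3 = 4.706
  0.03778·V_3 - 0.01·V_1 = 0
Determinant D = (1.115)(0.03778) - (-0.01)(-0.01) = 0.04203
V_1 = [(4.706)(0.03778) - (-0.01)(0)]/D = 4.23 V
V_3 = [(1.115)(0) - (4.706)(-0.01)]/D = 1.12 V
Part 1:
  Read off the nodal solution: V_1 = 4.23 V
Part 2:
  I_R2 = (V_1 - V_2)/R2 = (4.23 - 0)/1.1 = 3.845 A
  Magnitude: I_R2 = 3.845 A
Part 3:
  I_R3 = (V_1 - V_3)/R3 = (4.23 - 1.12)/100 = 0.0311 A
  P_R3 = I_R3² × R3 = (0.0311)² × 100 = 0.09674 W
Part 4:
  Power in each resistor, P = (ΔV)²/R:
    P_R1 = (24 - 4.23)²/5.1 = 76.64 W
    P_R2 = (4.23 - 0)²/1.1 = 16.27 W
    P_R3 = (4.23 - 1.12)²/100 = 0.09674 W
    P_R4 = (0 - 1.12)²/36 = 0.03482 W
  P_total = P_R1 + P_R2 + P_R3 + P_R4 = 93.04 W

Final answers:
1. V_1 = 4.23 V
2. I_R2 = 3.845 A
3. P_R3 = 0.09674 W
4. P_total = 93.04 W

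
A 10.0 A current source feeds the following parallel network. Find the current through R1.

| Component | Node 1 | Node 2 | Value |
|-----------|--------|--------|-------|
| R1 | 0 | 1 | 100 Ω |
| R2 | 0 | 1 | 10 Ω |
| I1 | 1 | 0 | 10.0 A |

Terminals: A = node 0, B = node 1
All resistors sit directly between nodes 0 and 1, so they are in parallel and share one voltage V; the full source current 10 A splits among them.
1/R_par = 1/100 + 1/10 = 0.11 S  =>  R_par = 9.091 Ω
V = I × R_par = 10 × 9.091 = 90.91 V
I_R1 = V/R1 = 90.91/100 = 0.9091 A

Final answer: 0.9091 A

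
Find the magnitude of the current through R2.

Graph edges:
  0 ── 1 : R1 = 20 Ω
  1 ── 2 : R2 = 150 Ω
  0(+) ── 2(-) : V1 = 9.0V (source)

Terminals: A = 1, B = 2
Nodal analysis, taking node 2 as the 0 V reference.
Source V1 fixes V_0 = 9 V.
KCL at each unknown node (sum of currents leaving = 0; resistances in Ω):
  Node 1: (V_1 - 9)/20 + (V_1 - 0)/150 = 0
Collecting terms: 0.05667 × V_1 = 0.45  =>  V_1 = 7.941 V
I_R2 = (V_1 - V_2)/R2 = (7.941 - 0)/150 = 0.05294 A
|I_R2| = 0.05294 A

Final answer: |I_R2| = 0.05294 A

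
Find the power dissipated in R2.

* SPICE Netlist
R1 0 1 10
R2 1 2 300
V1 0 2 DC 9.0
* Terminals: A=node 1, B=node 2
Nodal analysis, taking node 2 as the 0 V reference.
Source V1 fixes V_0 = 9 V.
KCL at each unknown node (sum of currents leaving = 0; resistances in Ω):
  Node 1: (V_1 - 9)/10 + (V_1 - 0)/300 = 0
Collecting terms: 0.1033 × V_1 = 0.9  =>  V_1 = 8.71 V
I_R2 = (V_1 - V_2)/R2 = (8.71 - 0)/300 = 0.02903 A
P_R2 = I_R2² × R2 = (0.02903)² × 300 = 0.2529 W

Final answer: 0.2529 W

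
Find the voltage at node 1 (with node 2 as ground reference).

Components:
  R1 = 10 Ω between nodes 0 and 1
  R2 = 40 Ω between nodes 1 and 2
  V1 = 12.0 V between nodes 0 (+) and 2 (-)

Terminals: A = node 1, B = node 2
Nodal analysis, taking node 2 as the 0 V reference.
Source V1 fixes V_0 = 12 V.
KCL at each unknown node (sum of currents leaving = 0; resistances in Ω):
  Node 1: (V_1 - 12)/10 + (V_1 - 0)/40 = 0
Collecting terms: 0.125 × V_1 = 1.2  =>  V_1 = 9.6 V
The requested potential is V_1 = 9.6 V.

Final answer: V_1 = 9.6 V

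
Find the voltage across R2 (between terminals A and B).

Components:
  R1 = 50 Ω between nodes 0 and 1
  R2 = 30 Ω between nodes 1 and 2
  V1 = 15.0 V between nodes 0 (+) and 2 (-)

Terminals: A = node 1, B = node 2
R1 and R2 are in series across V1 (node 0 → node 1 → node 2), and the output A–B is taken across R2, so this is a voltage divider.
Series current: I = V1/(R1 + R2) = 15/(50 + 30) = 15/80 = 0.1875 A
V_R2 = I × R2 = V1 × R2/(R1 + R2) = 15 × 30/80 = 5.625 V

Final answer: 5.625 V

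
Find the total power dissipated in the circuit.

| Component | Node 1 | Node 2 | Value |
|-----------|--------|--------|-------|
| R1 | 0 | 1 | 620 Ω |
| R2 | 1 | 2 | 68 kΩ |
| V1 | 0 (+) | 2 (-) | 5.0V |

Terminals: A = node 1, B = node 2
Nodal analysis, taking node 2 as the 0 V reference.
Source V1 fixes V_0 = 5 V.
KCL at each unknown node (sum of currents leaving = 0; resistances in Ω):
  Node 1: (V_1 - 5)/620 + (V_1 - 0)/68000 = 0
Collecting terms: 0.001628 × V_1 = 0.008065  =>  V_1 = 4.955 V
Power in each resistor, P = (ΔV)²/R:
  P_R1 = (5 - 4.955)²/620 = 0.000003292 W
  P_R2 = (4.955 - 0)²/68000 = 0.000361 W
P_total = P_R1 + P_R2 = 0.0003643 W

Final answer: 0.0003643 W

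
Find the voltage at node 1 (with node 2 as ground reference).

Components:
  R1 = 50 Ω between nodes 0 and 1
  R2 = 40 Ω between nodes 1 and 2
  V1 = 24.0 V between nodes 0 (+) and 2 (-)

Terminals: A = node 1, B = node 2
Nodal analysis, taking node 2 as the 0 V reference.
Source V1 fixes V_0 = 24 V.
KCL at each unknown node (sum of currents leaving = 0; resistances in Ω):
  Node 1: (V_1 - 24)/50 + (V_1 - 0)/40 = 0
Collecting terms: 0.045 × V_1 = 0.48  =>  V_1 = 10.67 V
The requested potential is V_1 = 10.67 V.

Final answer: V_1 = 10.67 V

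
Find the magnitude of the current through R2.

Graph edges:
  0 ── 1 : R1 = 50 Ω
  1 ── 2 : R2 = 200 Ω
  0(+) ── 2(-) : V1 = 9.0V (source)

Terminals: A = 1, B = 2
Nodal analysis, taking node 2 as the 0 V reference.
Source V1 fixes V_0 = 9 V.
KCL at each unknown node (sum of currents leaving = 0; resistances in Ω):
  Node 1: (V_1 - 9)/50 + (V_1 - 0)/200 = 0
Collecting terms: 0.025 × V_1 = 0.18  =>  V_1 = 7.2 V
I_R2 = (V_1 - V_2)/R2 = (7.2 - 0)/200 = 0.036 A
|I_R2| = 0.036 A

Final answer: |I_R2| = 0.036 A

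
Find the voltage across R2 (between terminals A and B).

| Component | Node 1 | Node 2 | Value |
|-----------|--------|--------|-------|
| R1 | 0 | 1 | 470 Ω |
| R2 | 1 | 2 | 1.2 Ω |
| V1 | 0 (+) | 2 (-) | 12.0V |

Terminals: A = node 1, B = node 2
R1 and R2 are in series across V1 (node 0 → node 1 → node 2), and the output A–B is taken across R2, so this is a voltage divider.
Series current: I = V1/(R1 + R2) = 12/(470 + 1.2) = 12/471.2 = 0.02547 A
V_R2 = I × R2 = V1 × R2/(R1 + R2) = 12 × 1.2/471.2 = 0.03056 V

Final answer: 0.03056 V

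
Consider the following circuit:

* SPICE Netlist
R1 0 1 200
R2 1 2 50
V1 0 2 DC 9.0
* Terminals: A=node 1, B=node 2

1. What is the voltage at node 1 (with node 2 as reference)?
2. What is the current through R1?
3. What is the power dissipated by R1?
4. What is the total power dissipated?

Nodal analysis, taking node 2 as the 0 V reference.
Source V1 fixes V_0 = 9 V.
KCL at each unknown node (sum of currents leaving = 0; resistances in Ω):
  Node 1: (V_1 - 9)/200 + (V_1 - 0)/50 = 0
Collecting terms: 0.025 × V_1 = 0.045  =>  V_1 = 1.8 V
Part 1:
  Read off the nodal solution: V_1 = 1.8 V
Part 2:
  I_R1 = (V_0 - V_1)/R1 = (9 - 1.8)/200 = 0.036 A
  Magnitude: I_R1 = 0.036 A
Part 3:
  I_R1 = (V_0 - V_1)/R1 = (9 - 1.8)/200 = 0.036 A
  P_R1 = I_R1² × R1 = (0.036)² × 200 = 0.2592 W
Part 4:
  Power in each resistor, P = (ΔV)²/R:
    P_R1 = (9 - 1.8)²/200 = 0.2592 W
    P_R2 = (1.8 - 0)²/50 = 0.0648 W
  P_total = P_R1 + P_R2 = 0.324 W

Final answers:
1. V_1 = 1.8 V
2. I_R1 = 0.036 A
3. P_R1 = 0.2592 W
4. P_total = 0.324 W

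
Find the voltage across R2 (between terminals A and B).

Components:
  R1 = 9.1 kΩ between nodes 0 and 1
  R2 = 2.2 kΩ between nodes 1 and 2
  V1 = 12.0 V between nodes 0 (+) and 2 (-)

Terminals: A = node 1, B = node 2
R1 and R2 are in series across V1 (node 0 → node 1 → node 2), and the output A–B is taken across R2, so this is a voltage divider.
Series current: I = V1/(R1 + R2) = 12/(9100 + 2200) = 12/11300 = 0.001062 A
V_R2 = I × R2 = V1 × R2/(R1 + R2) = 12 × 2200/11300 = 2.336 V

Final answer: 2.336 V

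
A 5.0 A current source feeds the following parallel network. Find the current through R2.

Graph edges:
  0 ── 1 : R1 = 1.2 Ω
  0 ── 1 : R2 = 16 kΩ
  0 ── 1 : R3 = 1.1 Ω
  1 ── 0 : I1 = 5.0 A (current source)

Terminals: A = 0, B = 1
All resistors sit directly between nodes 0 and 1, so they are in parallel and share one voltage V; the full source current 5 A splits among them.
1/R_par = 1/1.2 + 1/16000 + 1/1.1 = 1.742 S  =>  R_par = 0.5739 Ω
V = I × R_par = 5 × 0.5739 = 2.869 V
I_R2 = V/R2 = 2.869/16000 = 0.0001793 A

Final answer: 0.0001793 A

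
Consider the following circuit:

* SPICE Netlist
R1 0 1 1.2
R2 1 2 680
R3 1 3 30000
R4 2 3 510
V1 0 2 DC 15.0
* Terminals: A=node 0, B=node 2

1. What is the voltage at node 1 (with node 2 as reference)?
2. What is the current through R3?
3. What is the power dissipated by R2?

Nodal analysis, taking node 2 as the 0 V reference.
Source V1 fixes V_0 = 15 V.
KCL at each unknown node (sum of currents leaving = 0; resistances in Ω):
  Node 1: (V_1 - 15)/1.2 + (V_1 - 0)/680 + (V_1 - V_3)/30000 = 0
  Node 3: (V_3 - V_1)/30000 + (V_3 - 0)/510 = 0
Collecting terms (coefficients in siemens):
  0.8348·V_1 - 0.00003333·V_3 = 12.5
  0.001994·V_3 - 0.00003333·V_1 = 0
Determinant D = (0.8348)(0.001994) - (-0.00003333)(-0.00003333) = 0.001665
V_1 = [(12.5)(0.001994) - (-0.00003333)(0)]/D = 14.97 V
V_3 = [(0.8348)(0) - (12.5)(-0.00003333)]/D = 0.2503 V
Part 1:
  Read off the nodal solution: V_1 = 14.97 V
Part 2:
  I_R3 = (V_1 - V_3)/R3 = (14.97 - 0.2503)/30000 = 0.0004908 A
  Magnitude: I_R3 = 0.0004908 A
Part 3:
  I_R2 = (V_1 - V_2)/R2 = (14.97 - 0)/680 = 0.02202 A
  P_R2 = I_R2² × R2 = (0.02202)² × 680 = 0.3297 W

Final answers:
1. V_1 = 14.97 V
2. I_R3 = 0.0004908 A
3. P_R2 = 0.3297 W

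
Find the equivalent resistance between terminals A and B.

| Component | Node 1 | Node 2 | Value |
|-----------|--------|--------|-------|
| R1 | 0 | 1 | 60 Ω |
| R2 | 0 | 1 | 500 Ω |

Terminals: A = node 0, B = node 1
Reduce the network between node 0 (A) and node 1 (B) by series/parallel combination:
  Rp1 = R1 ‖ R2 (parallel, both between nodes 0 and 1) = 1/(1/60 + 1/500) = 53.57 Ω
R_eq = 53.57 Ω

Final answer: 53.57 Ω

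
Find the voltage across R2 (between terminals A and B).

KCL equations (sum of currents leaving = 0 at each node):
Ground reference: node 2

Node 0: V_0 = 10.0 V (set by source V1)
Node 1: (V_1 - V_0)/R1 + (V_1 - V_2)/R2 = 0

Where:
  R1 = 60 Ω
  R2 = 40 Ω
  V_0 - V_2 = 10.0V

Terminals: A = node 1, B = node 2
R1 and R2 are in series across V1 (node 0 → node 1 → node 2), and the output A–B is taken across R2, so this is a voltage divider.
Series current: I = V1/(R1 + R2) = 10/(60 + 40) = 10/100 = 0.1 A
V_R2 = I × R2 = V1 × R2/(R1 + R2) = 10 × 40/100 = 4 V

Final answer: 4 V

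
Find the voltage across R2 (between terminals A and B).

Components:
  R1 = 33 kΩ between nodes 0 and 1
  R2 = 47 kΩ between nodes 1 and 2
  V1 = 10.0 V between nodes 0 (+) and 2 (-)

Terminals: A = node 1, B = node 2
R1 and R2 are in series across V1 (node 0 → node 1 → node 2), and the output A–B is taken across R2, so this is a voltage divider.
Series current: I = V1/(R1 + R2) = 10/(33000 + 47000) = 10/80000 = 0.000125 A
V_R2 = I × R2 = V1 × R2/(R1 + R2) = 10 × 47000/80000 = 5.875 V

Final answer: 5.875 V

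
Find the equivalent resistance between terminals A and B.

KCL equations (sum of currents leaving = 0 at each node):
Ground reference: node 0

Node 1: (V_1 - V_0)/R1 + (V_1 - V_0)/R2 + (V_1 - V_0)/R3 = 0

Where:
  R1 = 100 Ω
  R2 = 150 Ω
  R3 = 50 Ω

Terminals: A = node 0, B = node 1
Reduce the network between node 0 (A) and node 1 (B) by series/parallel combination:
  Rp1 = R1 ‖ R2 ‖ R3 (parallel, all between nodes 0 and 1) = 1/(1/100 + 1/150 + 1/50) = 27.27 Ω
R_eq = 27.27 Ω

Final answer: 27.27 Ω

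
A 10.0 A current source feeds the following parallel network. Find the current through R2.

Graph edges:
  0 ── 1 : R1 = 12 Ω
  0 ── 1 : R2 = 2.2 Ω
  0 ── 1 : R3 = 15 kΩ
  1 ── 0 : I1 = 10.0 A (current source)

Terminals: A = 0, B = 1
All resistors sit directly between nodes 0 and 1, so they are in parallel and share one voltage V; the full source current 10 A splits among them.
1/R_par = 1/12 + 1/2.2 + 1/15000 = 0.5379 S  =>  R_par = 1.859 Ω
V = I × R_par = 10 × 1.859 = 18.59 V
I_R2 = V/R2 = 18.59/2.2 = 8.45 A

Final answer: 8.45 A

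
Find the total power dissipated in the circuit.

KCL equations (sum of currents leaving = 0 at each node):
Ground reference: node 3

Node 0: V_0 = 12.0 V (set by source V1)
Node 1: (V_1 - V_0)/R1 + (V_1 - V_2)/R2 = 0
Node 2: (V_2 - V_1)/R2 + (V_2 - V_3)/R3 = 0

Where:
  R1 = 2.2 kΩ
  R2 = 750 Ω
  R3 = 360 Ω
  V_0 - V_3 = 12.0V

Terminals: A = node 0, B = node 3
Nodal analysis, taking node 3 as the 0 V reference.
Source V1 fixes V_0 = 12 V.
KCL at each unknown node (sum of currents leaving = 0; resistances in Ω):
  Node 1: (V_1 - 12)/2200 + (V_1 - V_2)/750 = 0
  Node 2: (V_2 - V_1)/750 + (V_2 - 0)/360 = 0
Collecting terms (coefficients in siemens):
  0.001788·V_1 - 0.001333·V_2 = 0.005455
  0.004111·V_2 - 0.001333·V_1 = 0
Determinant D = (0.001788)(0.004111) - (-0.001333)(-0.001333) = 0.000005572
V_1 = [(0.005455)(0.004111) - (-0.001333)(0)]/D = 4.024 V
V_2 = [(0.001788)(0) - (0.005455)(-0.001333)]/D = 1.305 V
Power in each resistor, P = (ΔV)²/R:
  P_R1 = (12 - 4.024)²/2200 = 0.02892 W
  P_R2 = (4.024 - 1.305)²/750 = 0.009858 W
  P_R3 = (1.305 - 0)²/360 = 0.004732 W
P_total = P_R1 + P_R2 + P_R3 = 0.0435 W

Final answer: 0.0435 W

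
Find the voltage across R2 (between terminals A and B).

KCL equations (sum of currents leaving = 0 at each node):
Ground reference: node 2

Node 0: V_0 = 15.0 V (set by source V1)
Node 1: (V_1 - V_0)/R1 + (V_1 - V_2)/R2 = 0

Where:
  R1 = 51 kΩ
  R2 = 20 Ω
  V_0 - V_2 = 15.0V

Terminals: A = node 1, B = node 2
R1 and R2 are in series across V1 (node 0 → node 1 → node 2), and the output A–B is taken across R2, so this is a voltage divider.
Series current: I = V1/(R1 + R2) = 15/(51000 + 20) = 15/51020 = 0.000294 A
V_R2 = I × R2 = V1 × R2/(R1 + R2) = 15 × 20/51020 = 0.00588 V

Final answer: 0.00588 V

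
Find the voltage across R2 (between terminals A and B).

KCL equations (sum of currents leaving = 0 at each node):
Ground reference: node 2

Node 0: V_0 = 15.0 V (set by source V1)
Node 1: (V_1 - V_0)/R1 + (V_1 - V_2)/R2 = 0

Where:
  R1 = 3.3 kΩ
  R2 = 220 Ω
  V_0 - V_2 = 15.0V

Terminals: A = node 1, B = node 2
R1 and R2 are in series across V1 (node 0 → node 1 → node 2), and the output A–B is taken across R2, so this is a voltage divider.
Series current: I = V1/(R1 + R2) = 15/(3300 + 220) = 15/3520 = 0.004261 A
V_R2 = I × R2 = V1 × R2/(R1 + R2) = 15 × 220/3520 = 0.9375 V

Final answer: 0.9375 V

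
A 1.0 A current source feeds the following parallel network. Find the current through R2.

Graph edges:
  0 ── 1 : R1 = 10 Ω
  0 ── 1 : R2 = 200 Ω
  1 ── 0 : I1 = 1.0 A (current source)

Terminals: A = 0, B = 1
All resistors sit directly between nodes 0 and 1, so they are in parallel and share one voltage V; the full source current 1 A splits among them.
1/R_par = 1/10 + 1/200 = 0.105 S  =>  R_par = 9.524 Ω
V = I × R_par = 1 × 9.524 = 9.524 V
I_R2 = V/R2 = 9.524/200 = 0.04762 A

Final answer: 0.04762 A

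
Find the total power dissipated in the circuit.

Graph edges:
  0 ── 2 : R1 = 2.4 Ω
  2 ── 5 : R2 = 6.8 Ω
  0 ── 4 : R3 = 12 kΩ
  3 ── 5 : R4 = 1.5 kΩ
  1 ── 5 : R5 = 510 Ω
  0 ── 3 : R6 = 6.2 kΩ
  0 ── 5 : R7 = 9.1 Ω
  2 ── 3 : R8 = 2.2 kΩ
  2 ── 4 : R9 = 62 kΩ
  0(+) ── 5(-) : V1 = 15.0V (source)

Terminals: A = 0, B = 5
Nodal analysis, taking node 5 as the 0 V reference.
Source V1 fixes V_0 = 15 V.
KCL at each unknown node (sum of currents leaving = 0; resistances in Ω):
  Node 1: (V_1 - 0)/510 = 0
  Node 2: (V_2 - 15)/2.4 + (V_2 - 0)/6.8 + (V_2 - V_3)/2200 + (V_2 - V_4)/62000 = 0
  Node 3: (V_3 - 0)/1500 + (V_3 - 15)/6200 + (V_3 - V_2)/2200 = 0
  Node 4: (V_4 - 15)/12000 + (V_4 - V_2)/62000 = 0
Collecting terms (coefficients in siemens):
  0.001961·V_1 = 0
  0.5642·V_2 - 0.0004545·V_3 - 0.00001613·V_4 = 6.25
  0.001283·V_3 - 0.0004545·V_2 = 0.002419
  0.00009946·V_4 - 0.00001613·V_2 = 0.00125
Solving these 4 simultaneous equations (Gaussian elimination) gives:
  V_1 = 0 V, V_2 = 11.08 V, V_3 = 5.814 V, V_4 = 14.36 V
Power in each resistor, P = (ΔV)²/R:
  P_R1 = (15 - 11.08)²/2.4 = 6.394 W
  P_R2 = (11.08 - 0)²/6.8 = 18.06 W
  P_R3 = (15 - 14.36)²/12000 = 0.00003363 W
  P_R4 = (5.814 - 0)²/1500 = 0.02254 W
  P_R5 = (0 - 0)²/510 = 0 W
  P_R6 = (15 - 5.814)²/6200 = 0.01361 W
  P_R7 = (15 - 0)²/9.1 = 24.73 W
  P_R8 = (11.08 - 5.814)²/2200 = 0.01262 W
  P_R9 = (11.08 - 14.36)²/62000 = 0.0001737 W
P_total = P_R1 + P_R2 + P_R3 + P_R4 + P_R5 + P_R6 + P_R7 + P_R8 + P_R9 = 49.23 W

Final answer: 49.23 W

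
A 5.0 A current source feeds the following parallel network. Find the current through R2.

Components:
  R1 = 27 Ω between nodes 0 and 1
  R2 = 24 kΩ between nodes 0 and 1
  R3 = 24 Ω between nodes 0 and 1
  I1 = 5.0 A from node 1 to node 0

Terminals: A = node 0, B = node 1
All resistors sit directly between nodes 0 and 1, so they are in parallel and share one voltage V; the full source current 5 A splits among them.
1/R_par = 1/27 + 1/24000 + 1/24 = 0.07875 S  =>  R_par = 12.7 Ω
V = I × R_par = 5 × 12.7 = 63.5 V
I_R2 = V/R2 = 63.5/24000 = 0.002646 A

Final answer: 0.002646 A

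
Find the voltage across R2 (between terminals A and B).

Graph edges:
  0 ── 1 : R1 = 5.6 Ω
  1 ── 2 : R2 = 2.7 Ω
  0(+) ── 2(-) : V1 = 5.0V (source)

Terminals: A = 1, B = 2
R1 and R2 are in series across V1 (node 0 → node 1 → node 2), and the output A–B is taken across R2, so this is a voltage divider.
Series current: I = V1/(R1 + R2) = 5/(5.6 + 2.7) = 5/8.3 = 0.6024 A
V_R2 = I × R2 = V1 × R2/(R1 + R2) = 5 × 2.7/8.3 = 1.627 V

Final answer: 1.627 V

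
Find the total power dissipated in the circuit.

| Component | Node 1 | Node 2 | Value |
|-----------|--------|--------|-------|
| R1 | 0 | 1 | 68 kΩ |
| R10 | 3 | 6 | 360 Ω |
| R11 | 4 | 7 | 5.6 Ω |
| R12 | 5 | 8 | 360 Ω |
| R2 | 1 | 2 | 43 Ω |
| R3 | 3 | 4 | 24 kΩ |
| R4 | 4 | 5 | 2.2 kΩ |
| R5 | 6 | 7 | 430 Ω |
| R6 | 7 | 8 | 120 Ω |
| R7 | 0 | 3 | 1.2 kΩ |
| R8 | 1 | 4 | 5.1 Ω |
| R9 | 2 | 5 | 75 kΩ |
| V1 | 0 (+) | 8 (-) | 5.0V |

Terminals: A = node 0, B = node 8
Nodal analysis, taking node 8 as the 0 V reference.
Source V1 fixes V_0 = 5 V.
KCL at each unknown node (sum of currents leaving = 0; resistances in Ω):
  Node 1: (V_1 - 5)/68000 + (V_1 - V_2)/43 + (V_1 - V_4)/5.1 = 0
  Node 2: (V_2 - V_1)/43 + (V_2 - V_5)/75000 = 0
  Node 3: (V_3 - V_4)/24000 + (V_3 - 5)/1200 + (V_3 - V_6)/360 = 0
  Node 4: (V_4 - V_3)/24000 + (V_4 - V_5)/2200 + (V_4 - V_1)/5.1 + (V_4 - V_7)/5.6 = 0
  Node 5: (V_5 - V_4)/2200 + (V_5 - V_2)/75000 + (V_5 - 0)/360 = 0
  Node 6: (V_6 - V_7)/430 + (V_6 - V_3)/360 = 0
  Node 7: (V_7 - V_6)/430 + (V_7 - 0)/120 + (V_7 - V_4)/5.6 = 0
Collecting terms (coefficients in siemens):
  0.2193·V_1 - 0.02326·V_2 - 0.1961·V_4 = 0.00007353
  0.02327·V_2 - 0.02326·V_1 - 0.00001333·V_5 = 0
  0.003653·V_3 - 0.00004167·V_4 - 0.002778·V_6 = 0.004167
  0.3751·V_4 - 0.1961·V_1 - 0.00004167·V_3 - 0.0004545·V_5 - 0.1786·V_7 = 0
  0.003246·V_5 - 0.00001333·V_2 - 0.0004545·V_4 = 0
  0.005103·V_6 - 0.002778·V_3 - 0.002326·V_7 = 0
  0.1892·V_7 - 0.1786·V_4 - 0.002326·V_6 = 0
Solving these 7 simultaneous equations (Gaussian elimination) gives:
  V_1 = 0.2833 V, V_2 = 0.2832 V, V_3 = 2.119 V, V_4 = 0.283 V
  V_5 = 0.0408 V, V_6 = 1.282 V, V_7 = 0.2828 V
Power in each resistor, P = (ΔV)²/R:
  P_R1 = (5 - 0.2833)²/68000 = 0.0003272 W
  P_R2 = (0.2833 - 0.2832)²/43 = 0.0000000004492 W
  P_R3 = (2.119 - 0.283)²/24000 = 0.0001405 W
  P_R4 = (0.283 - 0.0408)²/2200 = 0.00002667 W
  P_R5 = (1.282 - 0.2828)²/430 = 0.002323 W
  P_R6 = (0.2828 - 0)²/120 = 0.0006666 W
  P_R7 = (5 - 2.119)²/1200 = 0.006917 W
  P_R8 = (0.2833 - 0.283)²/5.1 = 0.0000000223 W
  P_R9 = (0.2832 - 0.0408)²/75000 = 0.0000007835 W
  P_R10 = (2.119 - 1.282)²/360 = 0.001945 W
  P_R11 = (0.283 - 0.2828)²/5.6 = 0.000000005929 W
  P_R12 = (0.0408 - 0)²/360 = 0.000004623 W
P_total = P_R1 + P_R2 + P_R3 + P_R4 + P_R5 + P_R6 + P_R7 + P_R8 + P_R9 + P_R10 + P_R11 + P_R12 = 0.01235 W

Final answer: 0.01235 W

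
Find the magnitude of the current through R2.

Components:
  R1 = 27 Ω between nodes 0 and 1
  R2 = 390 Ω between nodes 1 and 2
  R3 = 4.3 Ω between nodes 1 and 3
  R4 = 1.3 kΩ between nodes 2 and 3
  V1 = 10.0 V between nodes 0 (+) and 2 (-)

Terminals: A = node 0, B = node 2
Nodal analysis, taking node 2 as the 0 V reference.
Source V1 fixes V_0 = 10 V.
KCL at each unknown node (sum of currents leaving = 0; resistances in Ω):
  Node 1: (V_1 - 10)/27 + (V_1 - 0)/390 + (V_1 - V_3)/4.3 = 0
  Node 3: (V_3 - V_1)/4.3 + (V_3 - 0)/1300 = 0
Collecting terms (coefficients in siemens):
  0.2722·V_1 - 0.2326·V_3 = 0.3704
  0.2333·V_3 - 0.2326·V_1 = 0
Determinant D = (0.2722)(0.2333) - (-0.2326)(-0.2326) = 0.009419
V_1 = [(0.3704)(0.2333) - (-0.2326)(0)]/D = 9.175 V
V_3 = [(0.2722)(0) - (0.3704)(-0.2326)]/D = 9.145 V
I_R2 = (V_1 - V_2)/R2 = (9.175 - 0)/390 = 0.02353 A
|I_R2| = 0.02353 A

Final answer: |I_R2| = 0.02353 A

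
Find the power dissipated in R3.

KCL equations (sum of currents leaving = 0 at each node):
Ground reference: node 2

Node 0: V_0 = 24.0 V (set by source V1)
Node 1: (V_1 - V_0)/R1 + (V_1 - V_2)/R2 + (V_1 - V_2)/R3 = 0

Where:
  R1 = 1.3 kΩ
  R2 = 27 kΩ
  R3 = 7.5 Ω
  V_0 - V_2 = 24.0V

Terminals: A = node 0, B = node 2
Nodal analysis, taking node 2 as the 0 V reference.
Source V1 fixes V_0 = 24 V.
KCL at each unknown node (sum of currents leaving = 0; resistances in Ω):
  Node 1: (V_1 - 24)/1300 + (V_1 - 0)/27000 + (V_1 - 0)/7.5 = 0
Collecting terms: 0.1341 × V_1 = 0.01846  =>  V_1 = 0.1376 V
I_R3 = (V_1 - V_2)/R3 = (0.1376 - 0)/7.5 = 0.01835 A
P_R3 = I_R3² × R3 = (0.01835)² × 7.5 = 0.002526 W

Final answer: 0.002526 W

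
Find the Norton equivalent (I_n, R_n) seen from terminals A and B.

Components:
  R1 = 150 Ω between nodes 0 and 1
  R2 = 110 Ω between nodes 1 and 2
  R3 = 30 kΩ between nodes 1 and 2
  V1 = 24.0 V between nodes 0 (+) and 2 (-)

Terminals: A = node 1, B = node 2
Find the Thévenin equivalent first; then I_n = V_th/R_th and R_n = R_th.
Step 1 — V_th is the open-circuit voltage V_A - V_B (nothing connected across the terminals).
Nodal analysis, taking node 2 as the 0 V reference.
Source V1 fixes V_0 = 24 V.
KCL at each unknown node (sum of currents leaving = 0; resistances in Ω):
  Node 1: (V_1 - 24)/150 + (V_1 - 0)/110 + (V_1 - 0)/30000 = 0
Collecting terms: 0.01579 × V_1 = 0.16  =>  V_1 = 10.13 V
V_th = V_1 - V_2 = 10.13 - 0 = 10.13 V
Step 2 — R_th: zero the source — replace V1 by a short circuit (node 2 merges into node 0) — and find the resistance seen between A (node 1) and B (node 0).
Reduce the network between node 1 (A) and node 0 (B) by series/parallel combination:
  Rp1 = R1 ‖ R2 ‖ R3 (parallel, all between nodes 0 and 1) = 1/(1/150 + 1/110 + 1/30000) = 63.33 Ω
R_th = 63.33 Ω
I_n = V_th/R_th = 10.13/63.33 = 0.16 A, and R_n = R_th = 63.33 Ω

Final answer: I_n = 0.16 A, R_n = 63.33 Ω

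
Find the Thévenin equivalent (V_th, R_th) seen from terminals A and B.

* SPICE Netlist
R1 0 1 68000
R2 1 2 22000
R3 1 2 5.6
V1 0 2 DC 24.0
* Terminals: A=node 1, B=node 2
Step 1 — V_th is the open-circuit voltage V_A - V_B (nothing connected across the terminals).
Nodal analysis, taking node 2 as the 0 V reference.
Source V1 fixes V_0 = 24 V.
KCL at each unknown node (sum of currents leaving = 0; resistances in Ω):
  Node 1: (V_1 - 24)/68000 + (V_1 - 0)/22000 + (V_1 - 0)/5.6 = 0
Collecting terms: 0.1786 × V_1 = 0.0003529  =>  V_1 = 0.001976 V
V_th = V_1 - V_2 = 0.001976 - 0 = 0.001976 V
Step 2 — R_th: zero the source — replace V1 by a short circuit (node 2 merges into node 0) — and find the resistance seen between A (node 1) and B (node 0).
Reduce the network between node 1 (A) and node 0 (B) by series/parallel combination:
  Rp1 = R1 ‖ R2 ‖ R3 (parallel, all between nodes 0 and 1) = 1/(1/68000 + 1/22000 + 1/5.6) = 5.598 Ω
R_th = 5.598 Ω

Final answer: V_th = 0.001976 V, R_th = 5.598 Ω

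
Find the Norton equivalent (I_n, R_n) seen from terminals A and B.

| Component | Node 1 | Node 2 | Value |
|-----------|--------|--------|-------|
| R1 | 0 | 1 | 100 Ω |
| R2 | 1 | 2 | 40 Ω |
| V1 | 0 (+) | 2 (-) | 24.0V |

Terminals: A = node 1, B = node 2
Find the Thévenin equivalent first; then I_n = V_th/R_th and R_n = R_th.
Step 1 — V_th is the open-circuit voltage V_A - V_B (nothing connected across the terminals).
Nodal analysis, taking node 2 as the 0 V reference.
Source V1 fixes V_0 = 24 V.
KCL at each unknown node (sum of currents leaving = 0; resistances in Ω):
  Node 1: (V_1 - 24)/100 + (V_1 - 0)/40 = 0
Collecting terms: 0.035 × V_1 = 0.24  =>  V_1 = 6.857 V
V_th = V_1 - V_2 = 6.857 - 0 = 6.857 V
Step 2 — R_th: zero the source — replace V1 by a short circuit (node 2 merges into node 0) — and find the resistance seen between A (node 1) and B (node 0).
Reduce the network between node 1 (A) and node 0 (B) by series/parallel combination:
  Rp1 = R1 ‖ R2 (parallel, both between nodes 0 and 1) = 1/(1/100 + 1/40) = 28.57 Ω
R_th = 28.57 Ω
I_n = V_th/R_th = 6.857/28.57 = 0.24 A, and R_n = R_th = 28.57 Ω

Final answer: I_n = 0.24 A, R_n = 28.57 Ω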